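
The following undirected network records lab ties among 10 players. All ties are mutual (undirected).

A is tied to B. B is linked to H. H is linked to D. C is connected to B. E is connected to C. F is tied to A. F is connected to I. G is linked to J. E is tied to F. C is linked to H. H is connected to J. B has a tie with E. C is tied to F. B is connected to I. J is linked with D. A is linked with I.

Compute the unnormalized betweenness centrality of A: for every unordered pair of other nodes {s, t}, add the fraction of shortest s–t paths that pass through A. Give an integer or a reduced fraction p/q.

1/4

Pairs whose geodesics pass through A — B–F: 1/4.
All other pairs contribute 0.
Summing the contributions gives betweenness(A) = 1/4.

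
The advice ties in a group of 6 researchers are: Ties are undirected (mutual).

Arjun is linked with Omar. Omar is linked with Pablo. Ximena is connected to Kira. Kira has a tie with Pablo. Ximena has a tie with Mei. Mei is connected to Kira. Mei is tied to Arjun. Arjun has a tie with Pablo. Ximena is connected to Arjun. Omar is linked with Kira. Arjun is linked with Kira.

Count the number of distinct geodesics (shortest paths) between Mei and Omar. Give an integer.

2

The shortest distance is 2. The length-2 paths are: Mei–Arjun–Omar; Mei–Kira–Omar.
That gives 2 distinct shortest paths.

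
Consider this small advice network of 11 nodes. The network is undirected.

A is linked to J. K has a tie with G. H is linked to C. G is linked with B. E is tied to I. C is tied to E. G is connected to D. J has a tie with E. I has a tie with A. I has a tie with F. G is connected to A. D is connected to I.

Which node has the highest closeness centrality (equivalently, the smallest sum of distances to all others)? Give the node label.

Farness (sum of distances to all others) for each node — A:20, B:32, C:29, D:22, E:22, F:28, G:23, H:38, I:19, J:23, K:32.
The smallest farness is 19, for I, so I has the highest closeness.

I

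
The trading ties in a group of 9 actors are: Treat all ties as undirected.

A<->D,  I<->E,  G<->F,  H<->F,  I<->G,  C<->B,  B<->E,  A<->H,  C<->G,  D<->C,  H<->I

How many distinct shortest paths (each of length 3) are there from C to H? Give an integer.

The shortest distance is 3. The length-3 paths are: C–G–I–H; C–G–F–H; C–D–A–H.
That gives 3 distinct shortest paths.

3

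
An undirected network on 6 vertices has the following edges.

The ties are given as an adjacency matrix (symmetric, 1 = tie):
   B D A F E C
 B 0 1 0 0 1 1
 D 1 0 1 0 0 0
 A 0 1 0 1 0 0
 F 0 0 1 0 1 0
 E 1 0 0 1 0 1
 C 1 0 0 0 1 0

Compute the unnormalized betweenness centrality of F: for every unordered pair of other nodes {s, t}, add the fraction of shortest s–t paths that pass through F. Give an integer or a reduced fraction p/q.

Pairs whose geodesics pass through F — A–E: 1; A–C: 1/2.
All other pairs contribute 0.
Summing the contributions gives betweenness(F) = 3/2.

3/2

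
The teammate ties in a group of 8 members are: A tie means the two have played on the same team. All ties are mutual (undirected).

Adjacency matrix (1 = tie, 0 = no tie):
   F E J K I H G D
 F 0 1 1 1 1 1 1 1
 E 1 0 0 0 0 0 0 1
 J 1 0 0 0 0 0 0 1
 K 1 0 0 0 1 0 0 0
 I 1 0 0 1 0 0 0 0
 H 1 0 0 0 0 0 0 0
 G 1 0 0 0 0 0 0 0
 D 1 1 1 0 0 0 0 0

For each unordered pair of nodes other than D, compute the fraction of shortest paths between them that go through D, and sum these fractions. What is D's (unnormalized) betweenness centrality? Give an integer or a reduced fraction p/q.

Pairs whose geodesics pass through D — E–J: 1/2.
All other pairs contribute 0.
Summing the contributions gives betweenness(D) = 1/2.

1/2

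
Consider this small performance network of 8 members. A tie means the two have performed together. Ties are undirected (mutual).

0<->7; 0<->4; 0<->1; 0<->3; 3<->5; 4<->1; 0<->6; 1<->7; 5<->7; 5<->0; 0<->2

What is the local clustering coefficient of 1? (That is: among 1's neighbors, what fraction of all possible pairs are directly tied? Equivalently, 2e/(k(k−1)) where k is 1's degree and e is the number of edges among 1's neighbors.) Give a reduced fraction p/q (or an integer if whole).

1's neighbors: 0, 4, and 7 (k = 3).
Possible neighbor pairs: C(3,2) = 3. Edges among them: 0–4, 0–7 → e = 2.
Clustering(1) = 2/3.

2/3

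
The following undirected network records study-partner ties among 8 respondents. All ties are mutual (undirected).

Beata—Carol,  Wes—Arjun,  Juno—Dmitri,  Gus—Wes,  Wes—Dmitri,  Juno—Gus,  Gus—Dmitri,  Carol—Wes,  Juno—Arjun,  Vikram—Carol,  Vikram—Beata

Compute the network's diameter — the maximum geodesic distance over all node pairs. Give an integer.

4

Eccentricity of each node (its greatest distance to any other): Arjun:3, Beata:4, Carol:3, Dmitri:3, Gus:3, Juno:4, Vikram:4, Wes:2.
The maximum eccentricity is 4, realized for instance by the pair Juno–Beata via Juno – Arjun – Wes – Carol – Beata. So the diameter is 4.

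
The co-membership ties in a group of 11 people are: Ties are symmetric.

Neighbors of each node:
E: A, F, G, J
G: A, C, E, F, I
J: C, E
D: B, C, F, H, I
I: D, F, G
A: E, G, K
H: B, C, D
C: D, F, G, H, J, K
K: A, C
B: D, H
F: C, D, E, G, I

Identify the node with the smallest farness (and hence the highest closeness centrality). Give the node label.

C

Farness (sum of distances to all others) for each node — A:21, B:24, C:14, D:16, E:18, F:15, G:16, H:19, I:19, J:20, K:20.
The smallest farness is 14, for C, so C has the highest closeness.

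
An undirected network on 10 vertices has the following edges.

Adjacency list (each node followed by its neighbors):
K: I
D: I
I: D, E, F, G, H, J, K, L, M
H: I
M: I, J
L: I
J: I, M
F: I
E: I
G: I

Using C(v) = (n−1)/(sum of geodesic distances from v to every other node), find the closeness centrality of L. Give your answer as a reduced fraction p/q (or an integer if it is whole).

9/17

Distances from L: D:2, E:2, F:2, G:2, H:2, I:1, J:2, K:2, M:2. Sum = 17.
n = 10, so closeness = 9/17.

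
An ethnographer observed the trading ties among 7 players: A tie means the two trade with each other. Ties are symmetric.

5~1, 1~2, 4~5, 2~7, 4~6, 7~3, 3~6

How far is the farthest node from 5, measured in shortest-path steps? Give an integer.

3

Distances from 5: 1:1, 2:2, 3:3, 4:1, 6:2, 7:3.
The largest is 3 (to 7 and 3), so the eccentricity of 5 is 3.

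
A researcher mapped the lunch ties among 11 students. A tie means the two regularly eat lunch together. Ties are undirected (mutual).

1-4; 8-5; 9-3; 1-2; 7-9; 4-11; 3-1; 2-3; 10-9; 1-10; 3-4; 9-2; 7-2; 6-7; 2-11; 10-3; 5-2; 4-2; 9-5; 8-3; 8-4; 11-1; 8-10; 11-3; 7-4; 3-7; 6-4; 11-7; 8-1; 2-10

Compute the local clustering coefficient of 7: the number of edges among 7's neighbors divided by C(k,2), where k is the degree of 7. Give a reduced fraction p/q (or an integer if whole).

7's neighbors: 2, 3, 4, 6, 9, and 11 (k = 6).
Possible neighbor pairs: C(6,2) = 15. Edges among them: 2–3, 2–4, 2–9, 2–11, 3–4, 3–9, 3–11, 4–6, 4–11 → e = 9.
Clustering(7) = 9/15 = 3/5.

3/5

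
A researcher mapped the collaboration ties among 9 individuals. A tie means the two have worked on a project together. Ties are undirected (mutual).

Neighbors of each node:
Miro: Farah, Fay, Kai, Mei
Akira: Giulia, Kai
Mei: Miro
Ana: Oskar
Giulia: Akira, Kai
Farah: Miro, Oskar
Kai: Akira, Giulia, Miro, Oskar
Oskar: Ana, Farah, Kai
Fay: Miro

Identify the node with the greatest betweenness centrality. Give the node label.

Kai

Unnormalized betweenness of each node: Akira:0, Ana:0, Farah:3, Fay:0, Giulia:0, Kai:15, Mei:0, Miro:29/2, Oskar:17/2.
Kai has the largest value, 15, making it the main broker — the node through which the most shortest paths run.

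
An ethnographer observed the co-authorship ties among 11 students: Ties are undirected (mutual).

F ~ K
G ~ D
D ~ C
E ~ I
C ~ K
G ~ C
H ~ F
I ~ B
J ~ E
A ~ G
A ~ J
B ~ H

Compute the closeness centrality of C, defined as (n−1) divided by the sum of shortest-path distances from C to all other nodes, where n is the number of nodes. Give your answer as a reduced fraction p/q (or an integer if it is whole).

Distances from C: A:2, B:4, D:1, E:4, F:2, G:1, H:3, I:5, J:3, K:1. Sum = 26.
n = 11, so closeness = 10/26 = 5/13.

5/13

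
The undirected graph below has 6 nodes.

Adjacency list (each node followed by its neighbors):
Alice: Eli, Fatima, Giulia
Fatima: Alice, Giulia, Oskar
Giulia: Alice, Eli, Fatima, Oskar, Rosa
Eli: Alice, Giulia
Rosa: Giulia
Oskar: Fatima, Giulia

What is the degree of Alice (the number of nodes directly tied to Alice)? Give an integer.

3

Alice is directly tied to Eli, Fatima, and Giulia. That is 3 neighbors, so the degree of Alice is 3.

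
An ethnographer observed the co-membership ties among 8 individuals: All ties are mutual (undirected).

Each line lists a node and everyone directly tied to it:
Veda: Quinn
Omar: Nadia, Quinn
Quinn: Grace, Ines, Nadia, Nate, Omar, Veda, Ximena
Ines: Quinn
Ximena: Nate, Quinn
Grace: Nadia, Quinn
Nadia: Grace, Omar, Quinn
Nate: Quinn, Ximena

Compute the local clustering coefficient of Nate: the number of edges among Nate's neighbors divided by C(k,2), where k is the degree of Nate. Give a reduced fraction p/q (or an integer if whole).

1

Nate's neighbors: Quinn and Ximena (k = 2).
Possible neighbor pairs: C(2,2) = 1. Edges among them: Quinn–Ximena → e = 1.
Clustering(Nate) = 1/1.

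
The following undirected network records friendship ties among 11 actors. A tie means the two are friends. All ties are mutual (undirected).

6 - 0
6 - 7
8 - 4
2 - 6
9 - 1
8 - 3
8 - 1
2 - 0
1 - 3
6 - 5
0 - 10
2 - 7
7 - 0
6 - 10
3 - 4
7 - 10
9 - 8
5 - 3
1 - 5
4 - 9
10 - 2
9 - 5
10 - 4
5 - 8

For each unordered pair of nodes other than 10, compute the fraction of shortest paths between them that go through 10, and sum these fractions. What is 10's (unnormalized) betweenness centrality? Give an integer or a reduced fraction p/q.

17/2

Pairs whose geodesics pass through 10 — 6–4: 1; 7–3: 1/2; 7–9: 1/2; 7–4: 1; 7–8: 1/2; 0–3: 1/2; 0–9: 1/2; 0–4: 1; 0–8: 1/2; 2–3: 1/2; 2–9: 1/2; 2–4: 1; 2–8: 1/2.
All other pairs contribute 0.
Summing the contributions gives betweenness(10) = 17/2.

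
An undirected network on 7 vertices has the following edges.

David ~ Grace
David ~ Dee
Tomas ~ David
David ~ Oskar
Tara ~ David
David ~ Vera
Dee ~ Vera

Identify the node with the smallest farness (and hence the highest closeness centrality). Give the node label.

Farness (sum of distances to all others) for each node — David:6, Dee:10, Grace:11, Oskar:11, Tara:11, Tomas:11, Vera:10.
The smallest farness is 6, for David, so David has the highest closeness.

David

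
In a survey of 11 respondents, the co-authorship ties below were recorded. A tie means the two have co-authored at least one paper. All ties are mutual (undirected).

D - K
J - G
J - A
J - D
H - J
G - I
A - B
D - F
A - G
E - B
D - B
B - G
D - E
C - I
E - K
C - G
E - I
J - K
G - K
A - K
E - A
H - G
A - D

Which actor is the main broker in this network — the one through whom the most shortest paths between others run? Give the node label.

Unnormalized betweenness of each node: A:247/105, B:181/140, C:0, D:845/84, E:83/20, F:0, G:5567/420, H:0, I:251/140, J:303/70, K:743/420.
G has the largest value, 5567/420, making it the main broker — the node through which the most shortest paths run.

G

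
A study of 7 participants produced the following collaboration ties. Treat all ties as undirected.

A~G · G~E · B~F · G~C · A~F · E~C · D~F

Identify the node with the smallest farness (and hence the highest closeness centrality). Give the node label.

Farness (sum of distances to all others) for each node — A:10, B:16, C:15, D:16, E:15, F:11, G:11.
The smallest farness is 10, for A, so A has the highest closeness.

A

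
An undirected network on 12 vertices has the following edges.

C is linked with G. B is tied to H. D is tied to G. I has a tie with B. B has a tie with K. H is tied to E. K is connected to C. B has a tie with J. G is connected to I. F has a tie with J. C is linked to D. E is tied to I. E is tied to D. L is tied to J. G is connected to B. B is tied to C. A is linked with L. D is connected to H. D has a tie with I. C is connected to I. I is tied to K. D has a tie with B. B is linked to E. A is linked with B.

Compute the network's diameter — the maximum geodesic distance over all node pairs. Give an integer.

Eccentricity of each node (its greatest distance to any other): A:3, B:2, C:3, D:3, E:3, F:3, G:3, H:3, I:3, J:2, K:3, L:3.
The maximum eccentricity is 3, realized for instance by the pair C–F via C – B – J – F. So the diameter is 3.

3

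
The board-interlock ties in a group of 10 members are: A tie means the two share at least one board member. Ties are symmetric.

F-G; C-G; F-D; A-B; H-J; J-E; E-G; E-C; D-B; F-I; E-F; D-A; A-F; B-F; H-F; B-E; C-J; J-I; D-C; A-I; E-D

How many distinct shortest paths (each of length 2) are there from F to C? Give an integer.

3

The shortest distance is 2. The length-2 paths are: F–E–C; F–G–C; F–D–C.
That gives 3 distinct shortest paths.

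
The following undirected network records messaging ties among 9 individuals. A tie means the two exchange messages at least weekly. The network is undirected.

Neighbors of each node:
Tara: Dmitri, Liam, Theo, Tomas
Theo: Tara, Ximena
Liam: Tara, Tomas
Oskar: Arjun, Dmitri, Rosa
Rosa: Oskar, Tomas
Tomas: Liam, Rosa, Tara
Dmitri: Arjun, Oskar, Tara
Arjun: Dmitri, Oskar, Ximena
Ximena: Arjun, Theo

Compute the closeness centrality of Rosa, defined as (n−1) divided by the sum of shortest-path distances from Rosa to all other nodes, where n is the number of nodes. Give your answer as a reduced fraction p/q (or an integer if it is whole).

Distances from Rosa: Arjun:2, Dmitri:2, Liam:2, Oskar:1, Tara:2, Theo:3, Tomas:1, Ximena:3. Sum = 16.
n = 9, so closeness = 8/16 = 1/2.

1/2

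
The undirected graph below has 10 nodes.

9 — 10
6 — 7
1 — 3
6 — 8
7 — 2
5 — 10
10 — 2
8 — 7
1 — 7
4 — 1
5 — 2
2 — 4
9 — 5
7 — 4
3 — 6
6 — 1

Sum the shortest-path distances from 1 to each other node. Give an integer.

Distances from 1: 2:2, 3:1, 4:1, 5:3, 6:1, 7:1, 8:2, 9:4, 10:3.
Sum = 2 + 1 + 1 + 3 + 1 + 1 + 2 + 4 + 3 = 18.

18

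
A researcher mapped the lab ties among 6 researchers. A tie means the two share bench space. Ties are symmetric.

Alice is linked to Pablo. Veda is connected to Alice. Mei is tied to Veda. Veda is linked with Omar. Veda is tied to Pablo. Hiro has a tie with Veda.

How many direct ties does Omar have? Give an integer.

1

Omar is directly tied to Veda. That is 1 neighbor, so the degree of Omar is 1.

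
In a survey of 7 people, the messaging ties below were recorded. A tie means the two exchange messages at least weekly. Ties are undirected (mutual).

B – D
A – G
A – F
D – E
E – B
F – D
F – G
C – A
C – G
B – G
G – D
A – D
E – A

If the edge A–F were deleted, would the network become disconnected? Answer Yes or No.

No

Even without that edge, A still reaches F via A – D – F, so the network stays connected. Not a bridge.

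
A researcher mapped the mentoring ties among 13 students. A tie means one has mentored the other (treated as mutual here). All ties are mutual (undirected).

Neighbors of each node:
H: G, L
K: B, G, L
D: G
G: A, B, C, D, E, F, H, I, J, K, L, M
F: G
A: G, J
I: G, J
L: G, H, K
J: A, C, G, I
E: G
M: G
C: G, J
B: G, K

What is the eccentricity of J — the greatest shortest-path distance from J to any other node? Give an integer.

2

Distances from J: A:1, B:2, C:1, D:2, E:2, F:2, G:1, H:2, I:1, K:2, L:2, M:2.
The largest is 2 (to L, B, F, E, D, H, K, and M), so the eccentricity of J is 2.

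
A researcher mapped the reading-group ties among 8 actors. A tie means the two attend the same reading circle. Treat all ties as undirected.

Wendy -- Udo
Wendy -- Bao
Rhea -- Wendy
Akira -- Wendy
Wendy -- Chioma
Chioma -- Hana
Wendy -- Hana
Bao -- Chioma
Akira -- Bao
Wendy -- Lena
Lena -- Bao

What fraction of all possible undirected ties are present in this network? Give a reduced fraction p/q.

11/28

There are 11 edges and 8 nodes, so the maximum possible is C(8,2) = 28.
Density = 11/28.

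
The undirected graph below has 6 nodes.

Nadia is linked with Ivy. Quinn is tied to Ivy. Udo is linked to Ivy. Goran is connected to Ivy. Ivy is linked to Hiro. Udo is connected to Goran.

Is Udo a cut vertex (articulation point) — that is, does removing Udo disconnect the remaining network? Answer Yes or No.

No

Even without Udo, every remaining node can still reach every other (the residual graph is connected), so Udo is not a cut vertex.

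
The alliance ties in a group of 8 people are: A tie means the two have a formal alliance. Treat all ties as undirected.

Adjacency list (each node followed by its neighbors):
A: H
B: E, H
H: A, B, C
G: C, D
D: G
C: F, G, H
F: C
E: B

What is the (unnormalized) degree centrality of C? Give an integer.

3

C is directly tied to F, G, and H. That is 3 neighbors, so the degree of C is 3.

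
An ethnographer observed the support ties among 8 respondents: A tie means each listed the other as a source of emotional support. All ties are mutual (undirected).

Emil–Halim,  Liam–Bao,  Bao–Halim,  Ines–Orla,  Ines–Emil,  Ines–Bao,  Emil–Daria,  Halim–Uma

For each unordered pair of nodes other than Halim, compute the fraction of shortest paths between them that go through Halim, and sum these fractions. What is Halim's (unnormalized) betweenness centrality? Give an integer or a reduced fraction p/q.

Pairs whose geodesics pass through Halim — Uma–Orla: 2/2; Uma–Ines: 2/2; Uma–Emil: 1; Uma–Daria: 1; Uma–Bao: 1; Uma–Liam: 1; Emil–Bao: 1/2; Emil–Liam: 1/2; Daria–Bao: 1/2; Daria–Liam: 1/2.
All other pairs contribute 0.
Summing the contributions gives betweenness(Halim) = 8.

8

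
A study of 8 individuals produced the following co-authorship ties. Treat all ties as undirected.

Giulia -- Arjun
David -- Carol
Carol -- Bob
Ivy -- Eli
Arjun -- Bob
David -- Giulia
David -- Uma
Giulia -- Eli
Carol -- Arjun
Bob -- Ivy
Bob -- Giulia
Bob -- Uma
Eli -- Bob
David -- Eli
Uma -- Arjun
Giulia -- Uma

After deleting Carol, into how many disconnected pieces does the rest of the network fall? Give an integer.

1

Carol's neighbors (Arjun, Bob, and David) remain reachable from one another through other ties, so the rest of the network stays in one piece.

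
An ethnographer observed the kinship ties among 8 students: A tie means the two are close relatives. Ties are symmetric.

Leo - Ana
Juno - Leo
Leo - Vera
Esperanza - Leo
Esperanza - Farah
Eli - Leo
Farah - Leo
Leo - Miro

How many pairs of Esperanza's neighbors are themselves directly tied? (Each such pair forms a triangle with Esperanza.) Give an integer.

1

Esperanza's neighbors: Farah and Leo.
Neighbor pairs that are themselves tied: Esperanza–Farah–Leo. Each forms one triangle with Esperanza, for 1 in total.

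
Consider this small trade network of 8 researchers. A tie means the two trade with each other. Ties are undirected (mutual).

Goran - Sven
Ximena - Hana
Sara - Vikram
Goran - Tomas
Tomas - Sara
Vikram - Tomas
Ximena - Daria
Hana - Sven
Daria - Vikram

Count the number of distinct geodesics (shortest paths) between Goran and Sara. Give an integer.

1

The shortest distance is 2, and the only length-2 path is Goran–Tomas–Sara. So there is exactly 1 shortest path.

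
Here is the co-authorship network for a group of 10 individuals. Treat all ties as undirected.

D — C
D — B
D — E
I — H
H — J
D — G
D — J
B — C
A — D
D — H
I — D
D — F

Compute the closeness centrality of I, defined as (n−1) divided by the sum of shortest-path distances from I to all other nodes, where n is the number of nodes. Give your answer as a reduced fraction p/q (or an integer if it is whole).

9/16

Distances from I: A:2, B:2, C:2, D:1, E:2, F:2, G:2, H:1, J:2. Sum = 16.
n = 10, so closeness = 9/16.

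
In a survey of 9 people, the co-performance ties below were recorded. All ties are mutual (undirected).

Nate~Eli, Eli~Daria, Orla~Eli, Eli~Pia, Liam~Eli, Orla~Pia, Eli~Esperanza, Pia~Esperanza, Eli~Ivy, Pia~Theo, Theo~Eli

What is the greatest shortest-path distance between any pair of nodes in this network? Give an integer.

Eccentricity of each node (its greatest distance to any other): Daria:2, Eli:1, Esperanza:2, Ivy:2, Liam:2, Nate:2, Orla:2, Pia:2, Theo:2.
The maximum eccentricity is 2, realized for instance by the pair Esperanza–Ivy via Esperanza – Eli – Ivy. So the diameter is 2.

2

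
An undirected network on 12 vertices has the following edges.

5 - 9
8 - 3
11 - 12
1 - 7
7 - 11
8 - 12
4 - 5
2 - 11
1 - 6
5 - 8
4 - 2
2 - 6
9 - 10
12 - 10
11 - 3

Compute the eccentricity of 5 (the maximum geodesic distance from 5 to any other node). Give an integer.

Distances from 5: 1:4, 2:2, 3:2, 4:1, 6:3, 7:4, 8:1, 9:1, 10:2, 11:3, 12:2.
The largest is 4 (to 7 and 1), so the eccentricity of 5 is 4.

4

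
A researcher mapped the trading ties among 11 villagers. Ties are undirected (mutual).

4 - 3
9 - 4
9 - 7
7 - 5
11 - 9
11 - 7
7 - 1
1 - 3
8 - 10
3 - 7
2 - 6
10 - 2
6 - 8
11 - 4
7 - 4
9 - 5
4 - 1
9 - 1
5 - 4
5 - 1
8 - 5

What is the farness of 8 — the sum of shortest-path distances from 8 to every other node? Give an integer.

Distances from 8: 1:2, 2:2, 3:3, 4:2, 5:1, 6:1, 7:2, 9:2, 10:1, 11:3.
Sum = 2 + 2 + 3 + 2 + 1 + 1 + 2 + 2 + 1 + 3 = 19.

19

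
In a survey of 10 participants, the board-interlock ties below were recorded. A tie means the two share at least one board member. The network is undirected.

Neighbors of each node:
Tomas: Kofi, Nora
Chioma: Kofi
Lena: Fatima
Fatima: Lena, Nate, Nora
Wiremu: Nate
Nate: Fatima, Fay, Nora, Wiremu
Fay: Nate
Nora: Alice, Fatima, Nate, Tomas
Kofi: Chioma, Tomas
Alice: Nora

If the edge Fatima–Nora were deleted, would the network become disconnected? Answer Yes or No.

No

Even without that edge, Fatima still reaches Nora via Fatima – Nate – Nora, so the network stays connected. Not a bridge.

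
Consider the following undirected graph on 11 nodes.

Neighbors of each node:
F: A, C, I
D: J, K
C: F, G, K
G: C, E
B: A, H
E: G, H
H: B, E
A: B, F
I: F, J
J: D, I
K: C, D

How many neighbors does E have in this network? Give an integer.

2

E is directly tied to G and H. That is 2 neighbors, so the degree of E is 2.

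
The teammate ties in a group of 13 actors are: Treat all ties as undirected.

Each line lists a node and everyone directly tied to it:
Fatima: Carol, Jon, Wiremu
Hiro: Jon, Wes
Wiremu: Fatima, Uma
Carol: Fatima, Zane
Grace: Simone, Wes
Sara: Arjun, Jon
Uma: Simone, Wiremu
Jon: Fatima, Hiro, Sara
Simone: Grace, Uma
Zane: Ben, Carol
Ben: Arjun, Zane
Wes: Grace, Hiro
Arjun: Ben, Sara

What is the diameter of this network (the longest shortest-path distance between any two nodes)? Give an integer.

Eccentricity of each node (its greatest distance to any other): Arjun:6, Ben:6, Carol:5, Fatima:4, Grace:6, Hiro:4, Jon:4, Sara:5, Simone:6, Uma:5, Wes:5, Wiremu:4, Zane:6.
The maximum eccentricity is 6, realized for instance by the pair Simone–Ben via Simone – Uma – Wiremu – Fatima – Carol – Zane – Ben. So the diameter is 6.

6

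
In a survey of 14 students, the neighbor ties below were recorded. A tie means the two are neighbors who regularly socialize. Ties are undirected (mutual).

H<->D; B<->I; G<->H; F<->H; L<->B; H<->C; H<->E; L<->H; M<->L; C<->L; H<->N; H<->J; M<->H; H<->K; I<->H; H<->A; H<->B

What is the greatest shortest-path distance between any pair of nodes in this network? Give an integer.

Eccentricity of each node (its greatest distance to any other): A:2, B:2, C:2, D:2, E:2, F:2, G:2, H:1, I:2, J:2, K:2, L:2, M:2, N:2.
The maximum eccentricity is 2, realized for instance by the pair M–F via M – H – F. So the diameter is 2.

2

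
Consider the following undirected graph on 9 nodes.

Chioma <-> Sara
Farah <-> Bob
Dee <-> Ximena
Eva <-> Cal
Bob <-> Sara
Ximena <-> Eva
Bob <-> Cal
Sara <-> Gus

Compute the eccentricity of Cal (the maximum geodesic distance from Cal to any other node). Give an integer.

Distances from Cal: Bob:1, Chioma:3, Dee:3, Eva:1, Farah:2, Gus:3, Sara:2, Ximena:2.
The largest is 3 (to Gus, Chioma, and Dee), so the eccentricity of Cal is 3.

3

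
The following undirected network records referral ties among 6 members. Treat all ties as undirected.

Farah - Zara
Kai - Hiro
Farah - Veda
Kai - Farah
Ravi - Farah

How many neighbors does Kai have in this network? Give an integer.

Kai is directly tied to Farah and Hiro. That is 2 neighbors, so the degree of Kai is 2.

2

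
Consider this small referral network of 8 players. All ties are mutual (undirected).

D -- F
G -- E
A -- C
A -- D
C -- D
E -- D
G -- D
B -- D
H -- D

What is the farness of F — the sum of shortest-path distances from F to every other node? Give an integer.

Distances from F: A:2, B:2, C:2, D:1, E:2, G:2, H:2.
Sum = 2 + 2 + 2 + 1 + 2 + 2 + 2 = 13.

13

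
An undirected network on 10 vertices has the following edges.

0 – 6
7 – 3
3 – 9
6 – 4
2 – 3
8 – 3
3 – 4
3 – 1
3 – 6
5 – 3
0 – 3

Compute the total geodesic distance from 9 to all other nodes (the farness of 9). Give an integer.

Distances from 9: 0:2, 1:2, 2:2, 3:1, 4:2, 5:2, 6:2, 7:2, 8:2.
Sum = 2 + 2 + 2 + 1 + 2 + 2 + 2 + 2 + 2 = 17.

17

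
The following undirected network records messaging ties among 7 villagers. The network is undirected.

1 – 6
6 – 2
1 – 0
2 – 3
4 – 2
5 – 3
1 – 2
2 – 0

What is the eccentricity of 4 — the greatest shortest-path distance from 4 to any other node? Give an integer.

Distances from 4: 0:2, 1:2, 2:1, 3:2, 5:3, 6:2.
The largest is 3 (to 5), so the eccentricity of 4 is 3.

3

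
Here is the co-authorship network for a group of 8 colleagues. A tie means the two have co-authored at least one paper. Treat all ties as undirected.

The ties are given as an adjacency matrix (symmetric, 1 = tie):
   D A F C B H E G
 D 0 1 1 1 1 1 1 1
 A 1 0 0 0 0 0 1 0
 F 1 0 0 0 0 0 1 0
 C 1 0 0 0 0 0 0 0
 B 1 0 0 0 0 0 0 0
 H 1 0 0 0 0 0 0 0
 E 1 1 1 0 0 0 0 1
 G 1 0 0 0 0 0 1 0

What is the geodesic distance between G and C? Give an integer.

One shortest route is G – D – C, which uses 2 edges, and G and C are not directly tied, so nothing shorter exists. So d(G,C) = 2.

2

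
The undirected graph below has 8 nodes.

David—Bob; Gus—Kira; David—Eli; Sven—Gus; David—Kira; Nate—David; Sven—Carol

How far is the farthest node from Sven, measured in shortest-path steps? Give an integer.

4

Distances from Sven: Bob:4, Carol:1, David:3, Eli:4, Gus:1, Kira:2, Nate:4.
The largest is 4 (to Eli, Bob, and Nate), so the eccentricity of Sven is 4.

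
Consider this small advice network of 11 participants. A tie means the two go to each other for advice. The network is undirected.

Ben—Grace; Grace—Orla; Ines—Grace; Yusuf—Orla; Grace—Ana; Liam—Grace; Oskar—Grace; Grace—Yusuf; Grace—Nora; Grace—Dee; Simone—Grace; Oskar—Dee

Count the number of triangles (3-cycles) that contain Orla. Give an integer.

1

Orla's neighbors: Grace and Yusuf.
Neighbor pairs that are themselves tied: Orla–Grace–Yusuf. Each forms one triangle with Orla, for 1 in total.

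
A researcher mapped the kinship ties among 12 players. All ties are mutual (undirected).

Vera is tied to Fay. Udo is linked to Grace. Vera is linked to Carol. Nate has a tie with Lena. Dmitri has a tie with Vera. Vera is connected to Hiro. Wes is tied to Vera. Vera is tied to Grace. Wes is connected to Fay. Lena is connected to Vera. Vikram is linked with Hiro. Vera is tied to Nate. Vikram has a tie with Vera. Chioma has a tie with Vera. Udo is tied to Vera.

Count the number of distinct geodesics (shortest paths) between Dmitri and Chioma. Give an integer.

1

The shortest distance is 2, and the only length-2 path is Dmitri–Vera–Chioma. So there is exactly 1 shortest path.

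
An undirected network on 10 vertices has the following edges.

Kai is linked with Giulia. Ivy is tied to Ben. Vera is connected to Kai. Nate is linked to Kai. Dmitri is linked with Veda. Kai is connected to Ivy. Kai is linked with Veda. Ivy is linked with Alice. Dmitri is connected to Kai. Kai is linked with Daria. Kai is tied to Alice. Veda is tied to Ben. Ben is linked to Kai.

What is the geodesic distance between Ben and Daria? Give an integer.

2

One shortest route is Ben – Kai – Daria, which uses 2 edges, and Ben and Daria are not directly tied, so nothing shorter exists. So d(Ben,Daria) = 2.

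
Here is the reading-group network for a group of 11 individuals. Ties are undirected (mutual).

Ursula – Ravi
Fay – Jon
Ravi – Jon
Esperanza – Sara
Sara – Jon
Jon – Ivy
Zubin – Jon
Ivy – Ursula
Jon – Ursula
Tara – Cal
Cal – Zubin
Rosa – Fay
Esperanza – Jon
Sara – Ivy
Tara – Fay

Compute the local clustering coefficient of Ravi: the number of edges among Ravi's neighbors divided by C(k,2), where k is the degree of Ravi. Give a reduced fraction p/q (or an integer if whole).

1

Ravi's neighbors: Jon and Ursula (k = 2).
Possible neighbor pairs: C(2,2) = 1. Edges among them: Jon–Ursula → e = 1.
Clustering(Ravi) = 1/1.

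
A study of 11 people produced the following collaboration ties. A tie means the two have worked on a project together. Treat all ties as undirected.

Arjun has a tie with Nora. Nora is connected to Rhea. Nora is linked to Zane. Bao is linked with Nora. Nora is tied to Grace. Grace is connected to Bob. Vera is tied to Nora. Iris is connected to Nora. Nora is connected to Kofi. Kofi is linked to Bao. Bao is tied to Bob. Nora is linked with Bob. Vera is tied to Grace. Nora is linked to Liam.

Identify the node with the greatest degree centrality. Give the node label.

Degrees — Arjun:1, Bao:3, Bob:3, Grace:3, Iris:1, Kofi:2, Liam:1, Nora:10, Rhea:1, Vera:2, Zane:1.
The maximum is 10, attained only by Nora.

Nora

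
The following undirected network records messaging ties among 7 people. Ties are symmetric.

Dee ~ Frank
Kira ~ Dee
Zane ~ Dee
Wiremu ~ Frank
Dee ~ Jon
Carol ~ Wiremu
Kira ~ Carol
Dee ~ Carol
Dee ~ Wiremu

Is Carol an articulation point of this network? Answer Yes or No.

Even without Carol, every remaining node can still reach every other (the residual graph is connected), so Carol is not a cut vertex.

No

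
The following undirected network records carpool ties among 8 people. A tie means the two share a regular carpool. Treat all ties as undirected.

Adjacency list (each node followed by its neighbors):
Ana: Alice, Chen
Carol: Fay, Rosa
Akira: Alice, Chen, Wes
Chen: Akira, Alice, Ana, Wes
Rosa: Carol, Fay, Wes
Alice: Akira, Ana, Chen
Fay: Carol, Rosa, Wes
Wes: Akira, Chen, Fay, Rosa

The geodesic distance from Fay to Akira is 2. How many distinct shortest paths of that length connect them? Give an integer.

The shortest distance is 2, and the only length-2 path is Fay–Wes–Akira. So there is exactly 1 shortest path.

1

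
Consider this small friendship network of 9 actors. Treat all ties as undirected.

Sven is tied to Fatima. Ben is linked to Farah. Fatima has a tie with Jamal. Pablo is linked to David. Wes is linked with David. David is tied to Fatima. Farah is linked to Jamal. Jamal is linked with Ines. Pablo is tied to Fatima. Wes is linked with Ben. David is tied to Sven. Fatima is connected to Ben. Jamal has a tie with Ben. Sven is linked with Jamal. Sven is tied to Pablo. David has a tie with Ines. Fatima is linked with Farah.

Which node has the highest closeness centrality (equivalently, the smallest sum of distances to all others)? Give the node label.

Fatima

Farness (sum of distances to all others) for each node — Ben:12, David:11, Farah:13, Fatima:10, Ines:14, Jamal:11, Pablo:13, Sven:12, Wes:14.
The smallest farness is 10, for Fatima, so Fatima has the highest closeness.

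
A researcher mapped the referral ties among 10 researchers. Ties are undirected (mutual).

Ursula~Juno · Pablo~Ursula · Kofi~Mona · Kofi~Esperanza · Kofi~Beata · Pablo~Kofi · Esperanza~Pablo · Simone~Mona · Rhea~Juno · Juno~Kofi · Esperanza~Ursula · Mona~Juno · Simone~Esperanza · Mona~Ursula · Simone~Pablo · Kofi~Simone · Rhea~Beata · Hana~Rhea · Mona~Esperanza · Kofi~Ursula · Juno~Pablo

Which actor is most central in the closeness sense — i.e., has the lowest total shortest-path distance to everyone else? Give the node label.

Farness (sum of distances to all others) for each node — Beata:16, Esperanza:16, Hana:25, Juno:13, Kofi:12, Mona:14, Pablo:14, Rhea:17, Simone:17, Ursula:14.
The smallest farness is 12, for Kofi, so Kofi has the highest closeness.

Kofi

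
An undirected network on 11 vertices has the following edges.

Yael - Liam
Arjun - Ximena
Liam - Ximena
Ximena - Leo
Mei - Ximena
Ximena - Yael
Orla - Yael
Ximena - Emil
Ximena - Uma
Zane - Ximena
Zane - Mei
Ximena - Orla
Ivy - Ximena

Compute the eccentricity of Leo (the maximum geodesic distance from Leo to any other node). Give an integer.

2

Distances from Leo: Arjun:2, Emil:2, Ivy:2, Liam:2, Mei:2, Orla:2, Uma:2, Ximena:1, Yael:2, Zane:2.
The largest is 2 (to Liam, Orla, Uma, Mei, Ivy, Emil, Zane, Yael, and Arjun), so the eccentricity of Leo is 2.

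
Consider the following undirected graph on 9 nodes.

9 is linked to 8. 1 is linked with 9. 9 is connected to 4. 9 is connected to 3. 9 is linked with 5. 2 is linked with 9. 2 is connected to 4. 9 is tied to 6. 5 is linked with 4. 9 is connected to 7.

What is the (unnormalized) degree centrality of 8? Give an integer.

1

8 is directly tied to 9. That is 1 neighbor, so the degree of 8 is 1.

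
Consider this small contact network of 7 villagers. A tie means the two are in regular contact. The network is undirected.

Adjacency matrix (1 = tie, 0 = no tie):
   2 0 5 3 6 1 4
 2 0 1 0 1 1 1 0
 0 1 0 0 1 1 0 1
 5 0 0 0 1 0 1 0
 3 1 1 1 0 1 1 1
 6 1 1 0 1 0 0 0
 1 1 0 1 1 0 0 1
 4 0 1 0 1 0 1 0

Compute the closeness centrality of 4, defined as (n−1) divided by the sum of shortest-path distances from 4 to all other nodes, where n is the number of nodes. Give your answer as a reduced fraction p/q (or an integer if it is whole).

2/3

Distances from 4: 0:1, 1:1, 2:2, 3:1, 5:2, 6:2. Sum = 9.
n = 7, so closeness = 6/9 = 2/3.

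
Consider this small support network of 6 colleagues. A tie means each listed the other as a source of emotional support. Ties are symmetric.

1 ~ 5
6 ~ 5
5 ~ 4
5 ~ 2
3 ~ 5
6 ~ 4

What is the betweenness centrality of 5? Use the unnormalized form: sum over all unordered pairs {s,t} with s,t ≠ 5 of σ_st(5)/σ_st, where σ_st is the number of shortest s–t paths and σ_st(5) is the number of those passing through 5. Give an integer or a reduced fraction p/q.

9

Pairs whose geodesics pass through 5 — 3–6: 1; 3–4: 1; 3–1: 1; 3–2: 1; 6–1: 1; 6–2: 1; 4–1: 1; 4–2: 1; 1–2: 1.
All other pairs contribute 0.
Summing the contributions gives betweenness(5) = 9.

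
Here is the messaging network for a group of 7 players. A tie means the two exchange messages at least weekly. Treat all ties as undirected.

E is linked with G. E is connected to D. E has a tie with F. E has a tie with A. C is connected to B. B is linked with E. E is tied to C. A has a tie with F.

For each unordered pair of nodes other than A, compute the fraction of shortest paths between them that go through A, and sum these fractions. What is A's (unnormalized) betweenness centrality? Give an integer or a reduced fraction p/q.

No shortest path between any pair of other nodes passes through A.
Summing the contributions gives betweenness(A) = 0.

0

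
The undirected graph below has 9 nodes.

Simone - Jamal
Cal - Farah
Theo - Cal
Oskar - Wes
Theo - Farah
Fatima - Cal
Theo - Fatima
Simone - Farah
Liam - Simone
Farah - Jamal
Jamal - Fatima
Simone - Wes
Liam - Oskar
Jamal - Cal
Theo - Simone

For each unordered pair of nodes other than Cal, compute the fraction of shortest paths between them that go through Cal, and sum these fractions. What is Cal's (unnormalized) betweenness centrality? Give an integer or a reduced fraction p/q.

7/12

Pairs whose geodesics pass through Cal — Jamal–Theo: 1/4; Fatima–Farah: 1/3.
All other pairs contribute 0.
Summing the contributions gives betweenness(Cal) = 7/12.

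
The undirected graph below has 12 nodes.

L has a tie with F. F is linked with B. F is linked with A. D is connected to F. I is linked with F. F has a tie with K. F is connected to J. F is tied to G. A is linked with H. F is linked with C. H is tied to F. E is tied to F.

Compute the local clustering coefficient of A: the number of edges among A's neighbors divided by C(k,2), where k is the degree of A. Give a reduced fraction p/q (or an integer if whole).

1

A's neighbors: F and H (k = 2).
Possible neighbor pairs: C(2,2) = 1. Edges among them: F–H → e = 1.
Clustering(A) = 1/1.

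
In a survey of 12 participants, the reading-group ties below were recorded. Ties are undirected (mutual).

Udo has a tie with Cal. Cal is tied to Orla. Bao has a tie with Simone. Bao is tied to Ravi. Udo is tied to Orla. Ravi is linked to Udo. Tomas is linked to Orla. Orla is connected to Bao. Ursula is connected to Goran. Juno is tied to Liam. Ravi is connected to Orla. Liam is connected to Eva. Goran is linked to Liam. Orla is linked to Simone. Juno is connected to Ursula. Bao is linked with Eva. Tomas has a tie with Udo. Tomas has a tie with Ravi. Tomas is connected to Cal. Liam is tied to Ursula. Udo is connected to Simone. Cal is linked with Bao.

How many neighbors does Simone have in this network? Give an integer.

Simone is directly tied to Bao, Orla, and Udo. That is 3 neighbors, so the degree of Simone is 3.

3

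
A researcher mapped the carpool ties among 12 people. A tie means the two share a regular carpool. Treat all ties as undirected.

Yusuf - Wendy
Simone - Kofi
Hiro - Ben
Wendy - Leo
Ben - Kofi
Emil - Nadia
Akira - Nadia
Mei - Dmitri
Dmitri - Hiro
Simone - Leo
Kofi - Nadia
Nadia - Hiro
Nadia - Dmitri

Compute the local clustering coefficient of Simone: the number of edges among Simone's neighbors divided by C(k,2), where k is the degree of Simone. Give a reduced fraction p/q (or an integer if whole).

Simone's neighbors: Kofi and Leo (k = 2).
Possible neighbor pairs: C(2,2) = 1. Edges among them: none → e = 0.
Clustering(Simone) = 0/1.

0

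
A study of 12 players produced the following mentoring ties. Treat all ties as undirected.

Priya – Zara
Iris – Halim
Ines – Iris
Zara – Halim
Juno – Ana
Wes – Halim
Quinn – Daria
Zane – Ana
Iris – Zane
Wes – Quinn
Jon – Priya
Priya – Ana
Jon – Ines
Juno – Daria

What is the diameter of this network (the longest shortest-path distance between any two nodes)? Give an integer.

5

Eccentricity of each node (its greatest distance to any other): Ana:4, Daria:5, Halim:4, Ines:5, Iris:4, Jon:5, Juno:4, Priya:4, Quinn:5, Wes:4, Zane:4, Zara:4.
The maximum eccentricity is 5, realized for instance by the pair Daria–Ines via Daria – Juno – Ana – Zane – Iris – Ines. So the diameter is 5.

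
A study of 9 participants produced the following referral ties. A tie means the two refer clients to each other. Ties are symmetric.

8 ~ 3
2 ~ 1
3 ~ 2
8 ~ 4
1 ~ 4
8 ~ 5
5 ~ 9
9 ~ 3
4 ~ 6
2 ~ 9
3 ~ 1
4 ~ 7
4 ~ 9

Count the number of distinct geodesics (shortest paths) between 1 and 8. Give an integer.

The shortest distance is 2. The length-2 paths are: 1–4–8; 1–3–8.
That gives 2 distinct shortest paths.

2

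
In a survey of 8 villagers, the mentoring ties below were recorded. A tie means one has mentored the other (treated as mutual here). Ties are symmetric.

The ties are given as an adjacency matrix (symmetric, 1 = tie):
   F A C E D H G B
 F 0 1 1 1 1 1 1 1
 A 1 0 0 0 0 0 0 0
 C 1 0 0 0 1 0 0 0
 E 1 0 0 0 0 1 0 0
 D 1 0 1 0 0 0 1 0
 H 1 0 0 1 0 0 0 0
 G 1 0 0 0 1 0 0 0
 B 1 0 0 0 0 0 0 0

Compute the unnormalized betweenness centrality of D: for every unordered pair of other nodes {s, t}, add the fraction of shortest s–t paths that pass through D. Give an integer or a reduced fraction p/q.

1/2

Pairs whose geodesics pass through D — C–G: 1/2.
All other pairs contribute 0.
Summing the contributions gives betweenness(D) = 1/2.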